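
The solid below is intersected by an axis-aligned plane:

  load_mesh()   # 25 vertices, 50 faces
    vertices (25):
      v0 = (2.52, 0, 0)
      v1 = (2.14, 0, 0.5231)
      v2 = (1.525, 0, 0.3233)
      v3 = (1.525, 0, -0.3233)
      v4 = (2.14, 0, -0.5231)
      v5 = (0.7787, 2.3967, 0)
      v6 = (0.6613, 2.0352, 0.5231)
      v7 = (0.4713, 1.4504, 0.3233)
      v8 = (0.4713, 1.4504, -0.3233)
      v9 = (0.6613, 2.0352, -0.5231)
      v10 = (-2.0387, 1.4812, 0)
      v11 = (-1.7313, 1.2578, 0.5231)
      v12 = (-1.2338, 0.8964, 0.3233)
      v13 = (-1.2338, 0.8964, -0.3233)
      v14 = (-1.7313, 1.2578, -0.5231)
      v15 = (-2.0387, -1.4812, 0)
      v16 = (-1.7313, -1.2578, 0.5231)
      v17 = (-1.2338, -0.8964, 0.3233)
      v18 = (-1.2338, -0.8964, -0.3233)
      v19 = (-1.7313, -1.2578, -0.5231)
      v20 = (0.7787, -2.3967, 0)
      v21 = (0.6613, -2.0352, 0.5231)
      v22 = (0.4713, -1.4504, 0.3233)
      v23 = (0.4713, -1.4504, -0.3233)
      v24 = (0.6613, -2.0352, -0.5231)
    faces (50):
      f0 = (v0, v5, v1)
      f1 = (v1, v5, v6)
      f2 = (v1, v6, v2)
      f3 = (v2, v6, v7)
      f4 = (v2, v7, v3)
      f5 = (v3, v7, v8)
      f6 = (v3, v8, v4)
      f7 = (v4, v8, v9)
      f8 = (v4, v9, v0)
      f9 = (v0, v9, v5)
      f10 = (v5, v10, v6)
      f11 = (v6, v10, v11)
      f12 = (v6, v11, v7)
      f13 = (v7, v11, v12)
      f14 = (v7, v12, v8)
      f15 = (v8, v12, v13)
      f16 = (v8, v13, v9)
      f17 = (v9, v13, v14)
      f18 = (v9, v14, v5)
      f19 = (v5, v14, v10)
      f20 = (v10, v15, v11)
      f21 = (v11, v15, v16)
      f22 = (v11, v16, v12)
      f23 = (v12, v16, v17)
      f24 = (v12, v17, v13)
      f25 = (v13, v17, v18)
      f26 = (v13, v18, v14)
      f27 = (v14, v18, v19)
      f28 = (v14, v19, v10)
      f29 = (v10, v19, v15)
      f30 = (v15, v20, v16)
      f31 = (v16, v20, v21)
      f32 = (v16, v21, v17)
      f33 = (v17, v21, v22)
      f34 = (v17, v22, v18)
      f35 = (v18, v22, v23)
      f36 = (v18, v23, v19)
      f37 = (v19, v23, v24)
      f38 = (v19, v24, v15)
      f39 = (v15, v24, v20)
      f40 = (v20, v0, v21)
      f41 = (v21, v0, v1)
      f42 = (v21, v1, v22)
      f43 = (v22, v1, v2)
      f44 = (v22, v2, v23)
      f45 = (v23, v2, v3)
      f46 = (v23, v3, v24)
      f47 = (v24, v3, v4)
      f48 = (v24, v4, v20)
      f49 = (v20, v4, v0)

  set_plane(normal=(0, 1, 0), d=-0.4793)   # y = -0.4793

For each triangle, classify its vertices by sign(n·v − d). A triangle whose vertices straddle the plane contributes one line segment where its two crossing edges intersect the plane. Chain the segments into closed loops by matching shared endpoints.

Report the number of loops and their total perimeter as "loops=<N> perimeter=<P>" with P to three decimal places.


loops=2 perimeter=6.165

Straddling triangles (20 of 50):
  (v10,v15,v11) [+-+] → (-2.0387, -0.4793, 0)–(-1.92626, -0.4793, 0.191345)  len=0.2219
  (v11,v15,v16) [+--] → (-1.92626, -0.4793, 0.191345)–(-1.7313, -0.4793, 0.5231)  len=0.3848
  (v11,v16,v12) [+-+] → (-1.7313, -0.4793, 0.5231)–(-1.55151, -0.4793, 0.450895)  len=0.1937
  (v12,v16,v17) [+--] → (-1.55151, -0.4793, 0.450895)–(-1.2338, -0.4793, 0.3233)  len=0.3424
  (v12,v17,v13) [+-+] → (-1.2338, -0.4793, 0.3233)–(-1.2338, -0.4793, 0.172867)  len=0.1504
  (v13,v17,v18) [+--] → (-1.2338, -0.4793, 0.172867)–(-1.2338, -0.4793, -0.3233)  len=0.4962
  (v13,v18,v14) [+-+] → (-1.2338, -0.4793, -0.3233)–(-1.33013, -0.4793, -0.361986)  len=0.1038
  (v14,v18,v19) [+--] → (-1.33013, -0.4793, -0.361986)–(-1.7313, -0.4793, -0.5231)  len=0.4323
  (v14,v19,v10) [+-+] → (-1.7313, -0.4793, -0.5231)–(-1.81867, -0.4793, -0.37442)  len=0.1725
  (v10,v19,v15) [+--] → (-1.81867, -0.4793, -0.37442)–(-2.0387, -0.4793, 0)  len=0.4343
  (v20,v0,v21) [-+-] → (2.17177, -0.4793, 0)–(2.08227, -0.4793, 0.123193)  len=0.1523
  (v21,v0,v1) [-++] → (2.08227, -0.4793, 0.123193)–(1.79176, -0.4793, 0.5231)  len=0.4943
  (v21,v1,v22) [-+-] → (1.79176, -0.4793, 0.5231)–(1.58856, -0.4793, 0.457074)  len=0.2137
  (v22,v1,v2) [-++] → (1.58856, -0.4793, 0.457074)–(1.17679, -0.4793, 0.3233)  len=0.4330
  (v22,v2,v23) [-+-] → (1.17679, -0.4793, 0.3233)–(1.17679, -0.4793, 0.109624)  len=0.2137
  (v23,v2,v3) [-++] → (1.17679, -0.4793, 0.109624)–(1.17679, -0.4793, -0.3233)  len=0.4329
  (v23,v3,v24) [-+-] → (1.17679, -0.4793, -0.3233)–(1.32159, -0.4793, -0.370354)  len=0.1523
  (v24,v3,v4) [-++] → (1.32159, -0.4793, -0.370354)–(1.79176, -0.4793, -0.5231)  len=0.4944
  (v24,v4,v20) [-+-] → (1.79176, -0.4793, -0.5231)–(1.86776, -0.4793, -0.418489)  len=0.1293
  (v20,v4,v0) [-++] → (1.86776, -0.4793, -0.418489)–(2.17177, -0.4793, 0)  len=0.5173

Chained into 2 loop(s):
  loop 1: 10 segments, perimeter = 2.9323
  loop 2: 10 segments, perimeter = 3.2329
Total perimeter = 6.165


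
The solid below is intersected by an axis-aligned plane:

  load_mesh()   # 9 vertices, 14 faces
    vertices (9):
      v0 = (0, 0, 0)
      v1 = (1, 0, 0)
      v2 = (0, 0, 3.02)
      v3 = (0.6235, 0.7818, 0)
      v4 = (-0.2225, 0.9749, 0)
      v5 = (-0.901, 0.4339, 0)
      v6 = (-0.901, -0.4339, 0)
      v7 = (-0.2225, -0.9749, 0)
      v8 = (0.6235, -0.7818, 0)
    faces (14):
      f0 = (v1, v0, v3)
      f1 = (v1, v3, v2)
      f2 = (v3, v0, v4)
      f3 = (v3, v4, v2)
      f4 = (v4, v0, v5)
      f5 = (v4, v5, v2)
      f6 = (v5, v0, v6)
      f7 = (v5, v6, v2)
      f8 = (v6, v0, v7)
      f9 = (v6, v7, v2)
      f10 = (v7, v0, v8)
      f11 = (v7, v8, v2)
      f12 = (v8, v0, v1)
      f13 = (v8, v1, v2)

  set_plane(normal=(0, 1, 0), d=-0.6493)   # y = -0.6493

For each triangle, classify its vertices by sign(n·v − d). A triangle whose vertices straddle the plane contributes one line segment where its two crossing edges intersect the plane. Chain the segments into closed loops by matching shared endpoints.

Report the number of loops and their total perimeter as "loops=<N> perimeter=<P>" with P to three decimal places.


Straddling triangles (6 of 14):
  (v6,v0,v7) [++-] → (-0.148189, -0.6493, 0)–(-0.630854, -0.6493, 0)  len=0.4827
  (v6,v7,v2) [+-+] → (-0.630854, -0.6493, 0)–(-0.148189, -0.6493, 1.00863)  len=1.1182
  (v7,v0,v8) [-+-] → (-0.148189, -0.6493, 0)–(0.517829, -0.6493, 0)  len=0.6660
  (v7,v8,v2) [--+] → (0.517829, -0.6493, 0.511832)–(-0.148189, -0.6493, 1.00863)  len=0.8309
  (v8,v0,v1) [-++] → (0.517829, -0.6493, 0)–(0.687309, -0.6493, 0)  len=0.1695
  (v8,v1,v2) [-++] → (0.687309, -0.6493, 0)–(0.517829, -0.6493, 0.511832)  len=0.5392

Chained into 1 loop(s):
  loop 1: 6 segments, perimeter = 3.8064
Total perimeter = 3.806

loops=1 perimeter=3.806


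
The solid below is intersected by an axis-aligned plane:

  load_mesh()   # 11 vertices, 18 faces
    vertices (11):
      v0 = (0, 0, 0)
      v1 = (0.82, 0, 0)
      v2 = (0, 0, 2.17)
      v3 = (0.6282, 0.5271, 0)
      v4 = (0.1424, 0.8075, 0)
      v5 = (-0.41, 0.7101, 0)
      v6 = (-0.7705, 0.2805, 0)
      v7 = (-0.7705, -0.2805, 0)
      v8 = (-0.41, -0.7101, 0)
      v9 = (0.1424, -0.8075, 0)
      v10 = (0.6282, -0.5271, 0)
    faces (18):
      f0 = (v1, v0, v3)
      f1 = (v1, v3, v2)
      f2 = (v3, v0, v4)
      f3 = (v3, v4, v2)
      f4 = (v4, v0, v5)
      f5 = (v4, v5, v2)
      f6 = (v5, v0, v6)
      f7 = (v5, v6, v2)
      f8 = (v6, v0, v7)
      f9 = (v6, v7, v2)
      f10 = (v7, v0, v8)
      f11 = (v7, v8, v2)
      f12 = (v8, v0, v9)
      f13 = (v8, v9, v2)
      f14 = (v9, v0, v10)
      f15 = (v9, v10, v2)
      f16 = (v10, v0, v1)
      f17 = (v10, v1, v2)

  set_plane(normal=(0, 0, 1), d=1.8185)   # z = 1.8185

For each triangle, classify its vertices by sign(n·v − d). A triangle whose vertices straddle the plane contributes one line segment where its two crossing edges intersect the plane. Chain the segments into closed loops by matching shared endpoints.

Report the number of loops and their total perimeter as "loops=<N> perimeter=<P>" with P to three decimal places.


loops=1 perimeter=0.818

Straddling triangles (9 of 18):
  (v1,v3,v2) [--+] → (0.101757, 0.0853805, 1.8185)–(0.132825, 0, 1.8185)  len=0.0909
  (v3,v4,v2) [--+] → (0.0230662, 0.1308, 1.8185)–(0.101757, 0.0853805, 1.8185)  len=0.0909
  (v4,v5,v2) [--+] → (-0.0664124, 0.115023, 1.8185)–(0.0230662, 0.1308, 1.8185)  len=0.0909
  (v5,v6,v2) [--+] → (-0.124807, 0.0454358, 1.8185)–(-0.0664124, 0.115023, 1.8185)  len=0.0908
  (v6,v7,v2) [--+] → (-0.124807, -0.0454358, 1.8185)–(-0.124807, 0.0454358, 1.8185)  len=0.0909
  (v7,v8,v2) [--+] → (-0.0664124, -0.115023, 1.8185)–(-0.124807, -0.0454358, 1.8185)  len=0.0908
  (v8,v9,v2) [--+] → (0.0230662, -0.1308, 1.8185)–(-0.0664124, -0.115023, 1.8185)  len=0.0909
  (v9,v10,v2) [--+] → (0.101757, -0.0853805, 1.8185)–(0.0230662, -0.1308, 1.8185)  len=0.0909
  (v10,v1,v2) [--+] → (0.132825, 0, 1.8185)–(0.101757, -0.0853805, 1.8185)  len=0.0909

Chained into 1 loop(s):
  loop 1: 9 segments, perimeter = 0.8177
Total perimeter = 0.818


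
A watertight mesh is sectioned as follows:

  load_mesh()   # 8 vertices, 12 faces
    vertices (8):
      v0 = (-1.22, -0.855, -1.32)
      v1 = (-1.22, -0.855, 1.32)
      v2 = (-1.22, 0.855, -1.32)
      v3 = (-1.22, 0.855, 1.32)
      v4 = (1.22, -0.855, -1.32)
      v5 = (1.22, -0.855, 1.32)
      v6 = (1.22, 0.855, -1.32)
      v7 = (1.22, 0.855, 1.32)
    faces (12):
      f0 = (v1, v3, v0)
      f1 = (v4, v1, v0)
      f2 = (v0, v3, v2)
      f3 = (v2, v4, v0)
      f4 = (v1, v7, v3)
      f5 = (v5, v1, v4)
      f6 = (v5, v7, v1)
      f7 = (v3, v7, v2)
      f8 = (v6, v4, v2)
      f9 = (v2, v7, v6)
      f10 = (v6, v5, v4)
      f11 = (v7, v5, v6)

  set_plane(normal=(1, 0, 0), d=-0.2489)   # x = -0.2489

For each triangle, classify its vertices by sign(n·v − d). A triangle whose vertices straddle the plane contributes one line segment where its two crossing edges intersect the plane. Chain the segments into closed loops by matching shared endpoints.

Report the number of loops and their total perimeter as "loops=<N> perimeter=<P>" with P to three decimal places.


Straddling triangles (8 of 12):
  (v4,v1,v0) [+--] → (-0.2489, -0.855, 0.269302)–(-0.2489, -0.855, -1.32)  len=1.5893
  (v2,v4,v0) [-+-] → (-0.2489, 0.174434, -1.32)–(-0.2489, -0.855, -1.32)  len=1.0294
  (v1,v7,v3) [-+-] → (-0.2489, -0.174434, 1.32)–(-0.2489, 0.855, 1.32)  len=1.0294
  (v5,v1,v4) [+-+] → (-0.2489, -0.855, 1.32)–(-0.2489, -0.855, 0.269302)  len=1.0507
  (v5,v7,v1) [++-] → (-0.2489, -0.174434, 1.32)–(-0.2489, -0.855, 1.32)  len=0.6806
  (v3,v7,v2) [-+-] → (-0.2489, 0.855, 1.32)–(-0.2489, 0.855, -0.269302)  len=1.5893
  (v6,v4,v2) [++-] → (-0.2489, 0.174434, -1.32)–(-0.2489, 0.855, -1.32)  len=0.6806
  (v2,v7,v6) [-++] → (-0.2489, 0.855, -0.269302)–(-0.2489, 0.855, -1.32)  len=1.0507

Chained into 1 loop(s):
  loop 1: 8 segments, perimeter = 8.7000
Total perimeter = 8.700

loops=1 perimeter=8.700


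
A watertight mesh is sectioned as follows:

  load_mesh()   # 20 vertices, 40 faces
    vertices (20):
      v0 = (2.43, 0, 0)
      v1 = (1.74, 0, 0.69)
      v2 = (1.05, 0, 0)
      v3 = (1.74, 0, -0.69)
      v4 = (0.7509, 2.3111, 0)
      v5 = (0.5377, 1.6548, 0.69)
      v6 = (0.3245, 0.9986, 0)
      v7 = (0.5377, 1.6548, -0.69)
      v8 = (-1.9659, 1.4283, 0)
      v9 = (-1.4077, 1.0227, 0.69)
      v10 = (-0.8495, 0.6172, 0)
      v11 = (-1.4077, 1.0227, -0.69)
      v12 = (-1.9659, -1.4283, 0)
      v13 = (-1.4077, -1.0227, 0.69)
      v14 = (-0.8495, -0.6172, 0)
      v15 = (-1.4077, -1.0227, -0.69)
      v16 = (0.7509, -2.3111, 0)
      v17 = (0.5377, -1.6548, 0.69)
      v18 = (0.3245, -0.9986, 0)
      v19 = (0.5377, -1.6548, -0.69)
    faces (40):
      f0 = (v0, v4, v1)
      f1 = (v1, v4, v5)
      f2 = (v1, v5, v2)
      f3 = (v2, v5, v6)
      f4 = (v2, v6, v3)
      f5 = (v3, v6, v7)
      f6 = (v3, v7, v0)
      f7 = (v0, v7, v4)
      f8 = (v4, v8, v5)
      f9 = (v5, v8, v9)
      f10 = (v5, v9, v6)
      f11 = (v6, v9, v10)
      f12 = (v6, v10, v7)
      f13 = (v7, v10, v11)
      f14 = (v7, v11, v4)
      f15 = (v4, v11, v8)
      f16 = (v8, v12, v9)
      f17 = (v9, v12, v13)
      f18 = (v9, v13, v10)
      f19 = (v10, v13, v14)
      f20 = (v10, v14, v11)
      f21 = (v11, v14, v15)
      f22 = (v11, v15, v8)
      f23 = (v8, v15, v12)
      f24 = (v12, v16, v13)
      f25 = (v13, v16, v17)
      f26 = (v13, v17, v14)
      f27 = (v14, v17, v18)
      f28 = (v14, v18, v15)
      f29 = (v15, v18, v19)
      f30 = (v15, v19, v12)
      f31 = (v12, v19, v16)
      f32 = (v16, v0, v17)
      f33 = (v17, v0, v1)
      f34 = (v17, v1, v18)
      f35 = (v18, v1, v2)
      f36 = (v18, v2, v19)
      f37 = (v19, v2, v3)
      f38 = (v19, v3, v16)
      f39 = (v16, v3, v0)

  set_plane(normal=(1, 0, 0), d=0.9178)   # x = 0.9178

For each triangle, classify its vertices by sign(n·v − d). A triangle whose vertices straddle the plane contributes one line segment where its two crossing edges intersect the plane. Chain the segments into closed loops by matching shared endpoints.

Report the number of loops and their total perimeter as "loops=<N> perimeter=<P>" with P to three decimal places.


loops=2 perimeter=9.391

Straddling triangles (16 of 40):
  (v0,v4,v1) [+-+] → (0.9178, 2.08138, 0)–(0.9178, 1.92113, 0.11643)  len=0.1981
  (v1,v4,v5) [+--] → (0.9178, 1.92113, 0.11643)–(0.9178, 1.13164, 0.69)  len=0.9758
  (v1,v5,v2) [+-+] → (0.9178, 1.13164, 0.69)–(0.9178, 0.427024, 0.178056)  len=0.8710
  (v2,v5,v6) [+--] → (0.9178, 0.427024, 0.178056)–(0.9178, 0.181964, 0)  len=0.3029
  (v2,v6,v3) [+-+] → (0.9178, 0.181964, 0)–(0.9178, 0.580042, -0.28921)  len=0.4920
  (v3,v6,v7) [+--] → (0.9178, 0.580042, -0.28921)–(0.9178, 1.13164, -0.69)  len=0.6818
  (v3,v7,v0) [+-+] → (0.9178, 1.13164, -0.69)–(0.9178, 1.32241, -0.551402)  len=0.2358
  (v0,v7,v4) [+--] → (0.9178, 1.32241, -0.551402)–(0.9178, 2.08138, 0)  len=0.9381
  (v16,v0,v17) [-+-] → (0.9178, -2.08138, 0)–(0.9178, -1.32241, 0.551402)  len=0.9381
  (v17,v0,v1) [-++] → (0.9178, -1.32241, 0.551402)–(0.9178, -1.13164, 0.69)  len=0.2358
  (v17,v1,v18) [-+-] → (0.9178, -1.13164, 0.69)–(0.9178, -0.580042, 0.28921)  len=0.6818
  (v18,v1,v2) [-++] → (0.9178, -0.580042, 0.28921)–(0.9178, -0.181964, 0)  len=0.4920
  (v18,v2,v19) [-+-] → (0.9178, -0.181964, 0)–(0.9178, -0.427024, -0.178056)  len=0.3029
  (v19,v2,v3) [-++] → (0.9178, -0.427024, -0.178056)–(0.9178, -1.13164, -0.69)  len=0.8710
  (v19,v3,v16) [-+-] → (0.9178, -1.13164, -0.69)–(0.9178, -1.92113, -0.11643)  len=0.9758
  (v16,v3,v0) [-++] → (0.9178, -1.92113, -0.11643)–(0.9178, -2.08138, 0)  len=0.1981

Chained into 2 loop(s):
  loop 1: 8 segments, perimeter = 4.6956
  loop 2: 8 segments, perimeter = 4.6956
Total perimeter = 9.391


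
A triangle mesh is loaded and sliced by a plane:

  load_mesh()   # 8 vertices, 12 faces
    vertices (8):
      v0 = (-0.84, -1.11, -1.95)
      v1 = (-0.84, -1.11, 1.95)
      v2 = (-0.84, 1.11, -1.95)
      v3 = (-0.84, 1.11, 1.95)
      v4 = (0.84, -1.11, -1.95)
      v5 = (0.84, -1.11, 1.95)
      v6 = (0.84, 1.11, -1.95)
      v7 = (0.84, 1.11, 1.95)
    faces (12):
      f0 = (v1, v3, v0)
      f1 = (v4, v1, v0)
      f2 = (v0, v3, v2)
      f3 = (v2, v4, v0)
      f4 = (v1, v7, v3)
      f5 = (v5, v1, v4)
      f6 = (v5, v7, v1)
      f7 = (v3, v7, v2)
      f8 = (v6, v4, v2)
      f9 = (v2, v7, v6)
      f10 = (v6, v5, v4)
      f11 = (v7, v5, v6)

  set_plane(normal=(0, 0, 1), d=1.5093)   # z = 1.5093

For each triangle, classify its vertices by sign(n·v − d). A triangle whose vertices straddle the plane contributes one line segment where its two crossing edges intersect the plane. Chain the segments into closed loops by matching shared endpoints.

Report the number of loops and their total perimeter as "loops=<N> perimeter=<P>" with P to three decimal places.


loops=1 perimeter=7.800

Straddling triangles (8 of 12):
  (v1,v3,v0) [++-] → (-0.84, 0.85914, 1.5093)–(-0.84, -1.11, 1.5093)  len=1.9691
  (v4,v1,v0) [-+-] → (-0.65016, -1.11, 1.5093)–(-0.84, -1.11, 1.5093)  len=0.1898
  (v0,v3,v2) [-+-] → (-0.84, 0.85914, 1.5093)–(-0.84, 1.11, 1.5093)  len=0.2509
  (v5,v1,v4) [++-] → (-0.65016, -1.11, 1.5093)–(0.84, -1.11, 1.5093)  len=1.4902
  (v3,v7,v2) [++-] → (0.65016, 1.11, 1.5093)–(-0.84, 1.11, 1.5093)  len=1.4902
  (v2,v7,v6) [-+-] → (0.65016, 1.11, 1.5093)–(0.84, 1.11, 1.5093)  len=0.1898
  (v6,v5,v4) [-+-] → (0.84, -0.85914, 1.5093)–(0.84, -1.11, 1.5093)  len=0.2509
  (v7,v5,v6) [++-] → (0.84, -0.85914, 1.5093)–(0.84, 1.11, 1.5093)  len=1.9691

Chained into 1 loop(s):
  loop 1: 8 segments, perimeter = 7.8000
Total perimeter = 7.800


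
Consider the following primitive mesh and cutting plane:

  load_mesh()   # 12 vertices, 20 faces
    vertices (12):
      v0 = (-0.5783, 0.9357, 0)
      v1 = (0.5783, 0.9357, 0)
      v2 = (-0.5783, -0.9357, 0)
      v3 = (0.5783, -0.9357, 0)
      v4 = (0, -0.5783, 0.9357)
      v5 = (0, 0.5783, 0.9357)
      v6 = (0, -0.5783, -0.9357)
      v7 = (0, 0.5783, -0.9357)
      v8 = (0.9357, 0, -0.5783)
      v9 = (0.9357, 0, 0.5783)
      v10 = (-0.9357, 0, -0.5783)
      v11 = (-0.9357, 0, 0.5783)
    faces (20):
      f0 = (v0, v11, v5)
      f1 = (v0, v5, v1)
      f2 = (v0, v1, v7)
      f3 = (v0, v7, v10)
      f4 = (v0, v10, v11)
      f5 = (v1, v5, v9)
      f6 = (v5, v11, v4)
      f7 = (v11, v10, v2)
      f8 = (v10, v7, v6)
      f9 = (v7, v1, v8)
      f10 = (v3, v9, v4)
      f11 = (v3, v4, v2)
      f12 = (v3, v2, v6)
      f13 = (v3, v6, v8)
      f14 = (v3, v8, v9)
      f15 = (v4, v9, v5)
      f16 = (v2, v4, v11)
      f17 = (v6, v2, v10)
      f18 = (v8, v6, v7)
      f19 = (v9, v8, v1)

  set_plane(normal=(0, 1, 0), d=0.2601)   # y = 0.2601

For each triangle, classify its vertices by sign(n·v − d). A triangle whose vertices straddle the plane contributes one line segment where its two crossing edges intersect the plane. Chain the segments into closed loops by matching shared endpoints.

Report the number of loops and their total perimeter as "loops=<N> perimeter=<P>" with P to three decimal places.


loops=1 perimeter=5.693

Straddling triangles (10 of 20):
  (v0,v11,v5) [+-+] → (-0.836352, 0.2601, 0.417548)–(-0.514853, 0.2601, 0.739047)  len=0.4547
  (v0,v7,v10) [++-] → (-0.514853, 0.2601, -0.739047)–(-0.836352, 0.2601, -0.417548)  len=0.4547
  (v0,v10,v11) [+--] → (-0.836352, 0.2601, -0.417548)–(-0.836352, 0.2601, 0.417548)  len=0.8351
  (v1,v5,v9) [++-] → (0.514853, 0.2601, 0.739047)–(0.836352, 0.2601, 0.417548)  len=0.4547
  (v5,v11,v4) [+--] → (-0.514853, 0.2601, 0.739047)–(0, 0.2601, 0.9357)  len=0.5511
  (v10,v7,v6) [-+-] → (-0.514853, 0.2601, -0.739047)–(0, 0.2601, -0.9357)  len=0.5511
  (v7,v1,v8) [++-] → (0.836352, 0.2601, -0.417548)–(0.514853, 0.2601, -0.739047)  len=0.4547
  (v4,v9,v5) [--+] → (0.514853, 0.2601, 0.739047)–(0, 0.2601, 0.9357)  len=0.5511
  (v8,v6,v7) [--+] → (0, 0.2601, -0.9357)–(0.514853, 0.2601, -0.739047)  len=0.5511
  (v9,v8,v1) [--+] → (0.836352, 0.2601, -0.417548)–(0.836352, 0.2601, 0.417548)  len=0.8351

Chained into 1 loop(s):
  loop 1: 10 segments, perimeter = 5.6934
Total perimeter = 5.693


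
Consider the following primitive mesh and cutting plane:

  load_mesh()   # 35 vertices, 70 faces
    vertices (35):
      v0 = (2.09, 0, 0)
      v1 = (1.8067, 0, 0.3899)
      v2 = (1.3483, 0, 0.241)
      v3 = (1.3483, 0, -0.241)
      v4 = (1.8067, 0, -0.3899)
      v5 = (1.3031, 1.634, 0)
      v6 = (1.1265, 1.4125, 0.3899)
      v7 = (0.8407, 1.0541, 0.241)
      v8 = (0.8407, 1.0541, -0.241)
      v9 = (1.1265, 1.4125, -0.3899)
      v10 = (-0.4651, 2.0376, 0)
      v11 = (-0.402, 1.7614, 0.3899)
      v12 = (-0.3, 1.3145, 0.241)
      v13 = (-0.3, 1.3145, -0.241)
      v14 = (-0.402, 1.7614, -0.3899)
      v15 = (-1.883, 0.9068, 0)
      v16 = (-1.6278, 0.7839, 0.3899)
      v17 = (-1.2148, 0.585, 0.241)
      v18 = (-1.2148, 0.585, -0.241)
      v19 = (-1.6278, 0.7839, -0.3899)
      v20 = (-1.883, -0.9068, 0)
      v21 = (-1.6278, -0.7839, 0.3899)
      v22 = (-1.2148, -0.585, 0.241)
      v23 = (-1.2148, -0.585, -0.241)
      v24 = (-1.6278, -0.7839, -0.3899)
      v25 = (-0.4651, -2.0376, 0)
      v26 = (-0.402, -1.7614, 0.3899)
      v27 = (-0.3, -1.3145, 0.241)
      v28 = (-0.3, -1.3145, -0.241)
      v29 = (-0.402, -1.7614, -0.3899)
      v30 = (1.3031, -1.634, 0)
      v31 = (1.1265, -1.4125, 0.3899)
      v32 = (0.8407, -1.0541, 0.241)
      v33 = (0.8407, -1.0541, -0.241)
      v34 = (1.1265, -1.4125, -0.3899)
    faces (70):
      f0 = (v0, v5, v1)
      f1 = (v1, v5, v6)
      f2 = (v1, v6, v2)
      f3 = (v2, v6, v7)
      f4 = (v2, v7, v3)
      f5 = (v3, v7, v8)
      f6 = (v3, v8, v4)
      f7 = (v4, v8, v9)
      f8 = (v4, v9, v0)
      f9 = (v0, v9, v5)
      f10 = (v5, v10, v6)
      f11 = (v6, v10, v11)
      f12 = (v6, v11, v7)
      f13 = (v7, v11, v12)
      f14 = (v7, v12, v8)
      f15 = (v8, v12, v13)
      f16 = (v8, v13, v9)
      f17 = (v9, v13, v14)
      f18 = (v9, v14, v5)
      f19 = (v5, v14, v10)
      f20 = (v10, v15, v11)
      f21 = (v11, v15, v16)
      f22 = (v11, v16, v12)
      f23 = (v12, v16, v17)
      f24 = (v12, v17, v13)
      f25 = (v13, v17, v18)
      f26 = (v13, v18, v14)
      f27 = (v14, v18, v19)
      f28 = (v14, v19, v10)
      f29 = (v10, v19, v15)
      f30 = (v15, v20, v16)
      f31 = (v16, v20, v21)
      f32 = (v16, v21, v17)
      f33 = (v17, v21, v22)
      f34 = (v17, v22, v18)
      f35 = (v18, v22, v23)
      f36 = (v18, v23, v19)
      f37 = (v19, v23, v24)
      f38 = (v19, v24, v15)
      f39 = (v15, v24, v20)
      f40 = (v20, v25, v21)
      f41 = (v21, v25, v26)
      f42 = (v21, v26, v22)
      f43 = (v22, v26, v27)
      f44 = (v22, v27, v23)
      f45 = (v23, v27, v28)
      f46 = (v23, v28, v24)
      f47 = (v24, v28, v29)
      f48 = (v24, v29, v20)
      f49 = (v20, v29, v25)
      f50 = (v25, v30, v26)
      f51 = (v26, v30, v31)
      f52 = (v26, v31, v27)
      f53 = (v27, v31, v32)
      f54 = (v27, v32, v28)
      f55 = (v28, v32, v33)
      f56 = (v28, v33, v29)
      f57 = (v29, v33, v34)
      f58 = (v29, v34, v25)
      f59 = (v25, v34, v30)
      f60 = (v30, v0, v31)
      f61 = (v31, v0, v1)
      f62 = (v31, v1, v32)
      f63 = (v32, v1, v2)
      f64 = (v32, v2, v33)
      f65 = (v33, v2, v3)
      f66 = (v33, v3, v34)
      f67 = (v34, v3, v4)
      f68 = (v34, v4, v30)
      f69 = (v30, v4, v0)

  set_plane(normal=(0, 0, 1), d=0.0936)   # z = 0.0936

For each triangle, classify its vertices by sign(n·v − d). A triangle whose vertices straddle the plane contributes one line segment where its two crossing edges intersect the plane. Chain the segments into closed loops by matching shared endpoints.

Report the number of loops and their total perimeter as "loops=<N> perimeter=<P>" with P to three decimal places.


Straddling triangles (28 of 70):
  (v0,v5,v1) [--+] → (1.42399, 1.24174, 0.0936)–(2.02199, 0, 0.0936)  len=1.3782
  (v1,v5,v6) [+-+] → (1.42399, 1.24174, 0.0936)–(1.26071, 1.58083, 0.0936)  len=0.3764
  (v2,v7,v3) [++-] → (0.995929, 0.731747, 0.0936)–(1.3483, 0, 0.0936)  len=0.8122
  (v3,v7,v8) [-+-] → (0.995929, 0.731747, 0.0936)–(0.8407, 1.0541, 0.0936)  len=0.3578
  (v5,v10,v6) [--+] → (-0.083018, 1.88754, 0.0936)–(1.26071, 1.58083, 0.0936)  len=1.3783
  (v6,v10,v11) [+-+] → (-0.083018, 1.88754, 0.0936)–(-0.449952, 1.97129, 0.0936)  len=0.3764
  (v7,v12,v8) [++-] → (0.0488365, 1.23487, 0.0936)–(0.8407, 1.0541, 0.0936)  len=0.8122
  (v8,v12,v13) [-+-] → (0.0488365, 1.23487, 0.0936)–(-0.3, 1.3145, 0.0936)  len=0.3578
  (v10,v15,v11) [--+] → (-1.52747, 1.11196, 0.0936)–(-0.449952, 1.97129, 0.0936)  len=1.3782
  (v11,v15,v16) [+-+] → (-1.52747, 1.11196, 0.0936)–(-1.82174, 0.877296, 0.0936)  len=0.3764
  (v12,v17,v13) [++-] → (-0.935046, 0.808088, 0.0936)–(-0.3, 1.3145, 0.0936)  len=0.8122
  (v13,v17,v18) [-+-] → (-0.935046, 0.808088, 0.0936)–(-1.2148, 0.585, 0.0936)  len=0.3578
  (v15,v20,v16) [--+] → (-1.82174, -0.500928, 0.0936)–(-1.82174, 0.877296, 0.0936)  len=1.3782
  (v16,v20,v21) [+-+] → (-1.82174, -0.500928, 0.0936)–(-1.82174, -0.877296, 0.0936)  len=0.3764
  (v17,v22,v18) [++-] → (-1.2148, -0.227203, 0.0936)–(-1.2148, 0.585, 0.0936)  len=0.8122
  (v18,v22,v23) [-+-] → (-1.2148, -0.227203, 0.0936)–(-1.2148, -0.585, 0.0936)  len=0.3578
  (v20,v25,v21) [--+] → (-0.74422, -1.73663, 0.0936)–(-1.82174, -0.877296, 0.0936)  len=1.3782
  (v21,v25,v26) [+-+] → (-0.74422, -1.73663, 0.0936)–(-0.449952, -1.97129, 0.0936)  len=0.3764
  (v22,v27,v23) [++-] → (-0.579754, -1.09141, 0.0936)–(-1.2148, -0.585, 0.0936)  len=0.8122
  (v23,v27,v28) [-+-] → (-0.579754, -1.09141, 0.0936)–(-0.3, -1.3145, 0.0936)  len=0.3578
  (v25,v30,v26) [--+] → (0.893771, -1.66458, 0.0936)–(-0.449952, -1.97129, 0.0936)  len=1.3783
  (v26,v30,v31) [+-+] → (0.893771, -1.66458, 0.0936)–(1.26071, -1.58083, 0.0936)  len=0.3764
  (v27,v32,v28) [++-] → (0.491864, -1.13373, 0.0936)–(-0.3, -1.3145, 0.0936)  len=0.8122
  (v28,v32,v33) [-+-] → (0.491864, -1.13373, 0.0936)–(0.8407, -1.0541, 0.0936)  len=0.3578
  (v30,v0,v31) [--+] → (1.8587, -0.339087, 0.0936)–(1.26071, -1.58083, 0.0936)  len=1.3782
  (v31,v0,v1) [+-+] → (1.8587, -0.339087, 0.0936)–(2.02199, 0, 0.0936)  len=0.3764
  (v32,v2,v33) [++-] → (1.19307, -0.322353, 0.0936)–(0.8407, -1.0541, 0.0936)  len=0.8122
  (v33,v2,v3) [-+-] → (1.19307, -0.322353, 0.0936)–(1.3483, 0, 0.0936)  len=0.3578

Chained into 2 loop(s):
  loop 1: 14 segments, perimeter = 12.2823
  loop 2: 14 segments, perimeter = 8.1901
Total perimeter = 20.472

loops=2 perimeter=20.472


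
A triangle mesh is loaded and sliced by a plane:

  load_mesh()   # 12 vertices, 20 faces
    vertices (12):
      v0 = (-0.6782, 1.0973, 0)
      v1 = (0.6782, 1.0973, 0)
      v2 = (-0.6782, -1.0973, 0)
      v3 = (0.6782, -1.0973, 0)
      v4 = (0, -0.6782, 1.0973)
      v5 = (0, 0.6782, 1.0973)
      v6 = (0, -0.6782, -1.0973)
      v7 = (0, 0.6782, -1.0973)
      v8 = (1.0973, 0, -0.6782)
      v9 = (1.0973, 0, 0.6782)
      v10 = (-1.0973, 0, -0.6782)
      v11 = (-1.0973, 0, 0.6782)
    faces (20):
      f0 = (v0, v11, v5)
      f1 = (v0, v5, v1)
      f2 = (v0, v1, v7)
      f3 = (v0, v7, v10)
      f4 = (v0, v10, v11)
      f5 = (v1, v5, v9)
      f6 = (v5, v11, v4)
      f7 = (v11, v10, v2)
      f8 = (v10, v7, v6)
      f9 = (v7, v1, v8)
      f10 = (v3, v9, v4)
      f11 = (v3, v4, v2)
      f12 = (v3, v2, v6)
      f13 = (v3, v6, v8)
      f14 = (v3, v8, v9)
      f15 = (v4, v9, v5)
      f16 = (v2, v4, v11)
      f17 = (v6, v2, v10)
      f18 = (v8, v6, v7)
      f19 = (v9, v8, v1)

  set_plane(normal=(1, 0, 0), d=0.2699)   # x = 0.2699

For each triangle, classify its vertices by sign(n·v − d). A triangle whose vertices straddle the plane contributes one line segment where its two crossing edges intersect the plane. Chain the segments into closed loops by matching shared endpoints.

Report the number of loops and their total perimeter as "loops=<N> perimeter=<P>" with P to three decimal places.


Straddling triangles (10 of 20):
  (v0,v5,v1) [--+] → (0.2699, 0.844987, 0.660613)–(0.2699, 1.0973, 0)  len=0.7072
  (v0,v1,v7) [-+-] → (0.2699, 1.0973, 0)–(0.2699, 0.844987, -0.660613)  len=0.7072
  (v1,v5,v9) [+-+] → (0.2699, 0.844987, 0.660613)–(0.2699, 0.511385, 0.994215)  len=0.4718
  (v7,v1,v8) [-++] → (0.2699, 0.844987, -0.660613)–(0.2699, 0.511385, -0.994215)  len=0.4718
  (v3,v9,v4) [++-] → (0.2699, -0.511385, 0.994215)–(0.2699, -0.844987, 0.660613)  len=0.4718
  (v3,v4,v2) [+--] → (0.2699, -0.844987, 0.660613)–(0.2699, -1.0973, 0)  len=0.7072
  (v3,v2,v6) [+--] → (0.2699, -1.0973, 0)–(0.2699, -0.844987, -0.660613)  len=0.7072
  (v3,v6,v8) [+-+] → (0.2699, -0.844987, -0.660613)–(0.2699, -0.511385, -0.994215)  len=0.4718
  (v4,v9,v5) [-+-] → (0.2699, -0.511385, 0.994215)–(0.2699, 0.511385, 0.994215)  len=1.0228
  (v8,v6,v7) [+--] → (0.2699, -0.511385, -0.994215)–(0.2699, 0.511385, -0.994215)  len=1.0228

Chained into 1 loop(s):
  loop 1: 10 segments, perimeter = 6.7613
Total perimeter = 6.761

loops=1 perimeter=6.761


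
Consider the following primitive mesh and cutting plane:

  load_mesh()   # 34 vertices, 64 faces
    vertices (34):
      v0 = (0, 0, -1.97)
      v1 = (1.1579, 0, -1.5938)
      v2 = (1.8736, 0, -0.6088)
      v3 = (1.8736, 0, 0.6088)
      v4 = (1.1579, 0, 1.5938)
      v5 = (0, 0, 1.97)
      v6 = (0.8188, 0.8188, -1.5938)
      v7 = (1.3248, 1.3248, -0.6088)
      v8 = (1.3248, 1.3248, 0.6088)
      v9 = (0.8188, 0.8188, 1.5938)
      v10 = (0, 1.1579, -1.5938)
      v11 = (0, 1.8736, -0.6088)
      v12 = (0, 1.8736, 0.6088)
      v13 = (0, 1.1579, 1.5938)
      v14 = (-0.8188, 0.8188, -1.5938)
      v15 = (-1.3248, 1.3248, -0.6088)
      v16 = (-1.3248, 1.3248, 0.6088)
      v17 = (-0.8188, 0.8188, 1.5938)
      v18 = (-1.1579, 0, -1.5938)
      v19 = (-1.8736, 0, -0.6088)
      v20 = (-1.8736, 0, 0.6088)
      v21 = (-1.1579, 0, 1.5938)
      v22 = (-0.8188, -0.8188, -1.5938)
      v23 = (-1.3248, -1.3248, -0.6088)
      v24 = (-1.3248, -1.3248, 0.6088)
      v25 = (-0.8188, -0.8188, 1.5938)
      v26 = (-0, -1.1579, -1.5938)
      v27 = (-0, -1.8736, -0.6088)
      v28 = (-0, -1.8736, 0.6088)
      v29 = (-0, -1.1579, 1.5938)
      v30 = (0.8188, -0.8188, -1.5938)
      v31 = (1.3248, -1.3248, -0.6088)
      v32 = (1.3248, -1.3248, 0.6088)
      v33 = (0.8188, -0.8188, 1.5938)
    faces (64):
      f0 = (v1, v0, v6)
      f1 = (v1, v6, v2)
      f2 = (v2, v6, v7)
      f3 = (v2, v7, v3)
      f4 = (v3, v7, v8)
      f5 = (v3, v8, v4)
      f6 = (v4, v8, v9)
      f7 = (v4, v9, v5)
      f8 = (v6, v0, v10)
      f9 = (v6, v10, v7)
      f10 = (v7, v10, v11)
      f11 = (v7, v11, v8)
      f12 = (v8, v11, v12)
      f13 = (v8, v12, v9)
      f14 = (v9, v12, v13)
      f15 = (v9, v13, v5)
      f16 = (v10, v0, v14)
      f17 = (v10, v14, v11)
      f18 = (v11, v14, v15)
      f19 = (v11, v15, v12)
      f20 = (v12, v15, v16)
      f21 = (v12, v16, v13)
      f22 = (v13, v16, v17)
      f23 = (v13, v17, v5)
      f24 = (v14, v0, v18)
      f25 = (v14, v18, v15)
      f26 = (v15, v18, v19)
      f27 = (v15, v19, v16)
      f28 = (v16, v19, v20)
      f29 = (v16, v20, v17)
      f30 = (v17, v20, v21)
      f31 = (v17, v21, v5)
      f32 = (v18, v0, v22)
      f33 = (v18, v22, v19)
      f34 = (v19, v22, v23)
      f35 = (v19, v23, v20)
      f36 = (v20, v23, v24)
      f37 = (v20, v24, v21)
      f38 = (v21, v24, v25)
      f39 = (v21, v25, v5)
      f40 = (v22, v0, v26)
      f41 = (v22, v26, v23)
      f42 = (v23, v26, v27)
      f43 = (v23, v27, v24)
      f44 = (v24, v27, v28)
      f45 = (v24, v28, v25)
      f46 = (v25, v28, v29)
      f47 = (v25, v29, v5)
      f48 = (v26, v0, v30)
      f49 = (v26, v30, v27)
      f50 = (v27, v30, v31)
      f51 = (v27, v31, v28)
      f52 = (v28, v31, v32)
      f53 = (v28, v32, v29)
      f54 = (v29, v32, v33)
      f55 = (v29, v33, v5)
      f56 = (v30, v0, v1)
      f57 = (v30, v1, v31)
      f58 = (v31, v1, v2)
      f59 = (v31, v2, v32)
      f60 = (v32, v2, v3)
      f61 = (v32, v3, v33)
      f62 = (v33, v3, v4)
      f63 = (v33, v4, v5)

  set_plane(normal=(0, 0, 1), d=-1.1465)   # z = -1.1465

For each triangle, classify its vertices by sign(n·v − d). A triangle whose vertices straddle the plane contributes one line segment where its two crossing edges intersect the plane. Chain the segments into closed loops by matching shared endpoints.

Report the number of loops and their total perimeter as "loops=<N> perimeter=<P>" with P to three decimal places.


loops=1 perimeter=9.080

Straddling triangles (16 of 64):
  (v1,v6,v2) [--+] → (1.2978, 0.446973, -1.1465)–(1.48291, 0, -1.1465)  len=0.4838
  (v2,v6,v7) [+-+] → (1.2978, 0.446973, -1.1465)–(1.04858, 1.04858, -1.1465)  len=0.6512
  (v6,v10,v7) [--+] → (0.601607, 1.23369, -1.1465)–(1.04858, 1.04858, -1.1465)  len=0.4838
  (v7,v10,v11) [+-+] → (0.601607, 1.23369, -1.1465)–(0, 1.48291, -1.1465)  len=0.6512
  (v10,v14,v11) [--+] → (-0.446973, 1.2978, -1.1465)–(0, 1.48291, -1.1465)  len=0.4838
  (v11,v14,v15) [+-+] → (-0.446973, 1.2978, -1.1465)–(-1.04858, 1.04858, -1.1465)  len=0.6512
  (v14,v18,v15) [--+] → (-1.23369, 0.601607, -1.1465)–(-1.04858, 1.04858, -1.1465)  len=0.4838
  (v15,v18,v19) [+-+] → (-1.23369, 0.601607, -1.1465)–(-1.48291, 0, -1.1465)  len=0.6512
  (v18,v22,v19) [--+] → (-1.2978, -0.446973, -1.1465)–(-1.48291, 0, -1.1465)  len=0.4838
  (v19,v22,v23) [+-+] → (-1.2978, -0.446973, -1.1465)–(-1.04858, -1.04858, -1.1465)  len=0.6512
  (v22,v26,v23) [--+] → (-0.601607, -1.23369, -1.1465)–(-1.04858, -1.04858, -1.1465)  len=0.4838
  (v23,v26,v27) [+-+] → (-0.601607, -1.23369, -1.1465)–(0, -1.48291, -1.1465)  len=0.6512
  (v26,v30,v27) [--+] → (0.446973, -1.2978, -1.1465)–(0, -1.48291, -1.1465)  len=0.4838
  (v27,v30,v31) [+-+] → (0.446973, -1.2978, -1.1465)–(1.04858, -1.04858, -1.1465)  len=0.6512
  (v30,v1,v31) [--+] → (1.23369, -0.601607, -1.1465)–(1.04858, -1.04858, -1.1465)  len=0.4838
  (v31,v1,v2) [+-+] → (1.23369, -0.601607, -1.1465)–(1.48291, 0, -1.1465)  len=0.6512

Chained into 1 loop(s):
  loop 1: 16 segments, perimeter = 9.0798
Total perimeter = 9.080


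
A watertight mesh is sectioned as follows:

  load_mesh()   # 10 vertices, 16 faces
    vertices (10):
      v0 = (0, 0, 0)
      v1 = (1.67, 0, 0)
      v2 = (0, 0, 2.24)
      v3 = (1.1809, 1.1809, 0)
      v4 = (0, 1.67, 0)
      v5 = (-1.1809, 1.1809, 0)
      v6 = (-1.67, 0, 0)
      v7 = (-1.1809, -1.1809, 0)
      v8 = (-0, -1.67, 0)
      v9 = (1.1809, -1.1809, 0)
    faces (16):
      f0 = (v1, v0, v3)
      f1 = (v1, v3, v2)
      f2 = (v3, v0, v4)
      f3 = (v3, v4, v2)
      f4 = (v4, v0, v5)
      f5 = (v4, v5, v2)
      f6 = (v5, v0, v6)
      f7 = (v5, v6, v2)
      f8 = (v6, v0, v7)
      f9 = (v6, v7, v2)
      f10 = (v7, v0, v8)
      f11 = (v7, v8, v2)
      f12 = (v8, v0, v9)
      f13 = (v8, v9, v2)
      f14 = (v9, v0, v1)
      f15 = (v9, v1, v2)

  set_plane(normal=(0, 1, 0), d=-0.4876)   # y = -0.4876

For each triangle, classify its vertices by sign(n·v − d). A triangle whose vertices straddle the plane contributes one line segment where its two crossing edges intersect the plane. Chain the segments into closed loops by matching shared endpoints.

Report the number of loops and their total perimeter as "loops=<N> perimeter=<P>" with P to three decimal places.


loops=1 perimeter=7.332

Straddling triangles (8 of 16):
  (v6,v0,v7) [++-] → (-0.4876, -0.4876, 0)–(-1.46805, -0.4876, 0)  len=0.9804
  (v6,v7,v2) [+-+] → (-1.46805, -0.4876, 0)–(-0.4876, -0.4876, 1.31509)  len=1.6403
  (v7,v0,v8) [-+-] → (-0.4876, -0.4876, 0)–(0, -0.4876, 0)  len=0.4876
  (v7,v8,v2) [--+] → (0, -0.4876, 1.58597)–(-0.4876, -0.4876, 1.31509)  len=0.5578
  (v8,v0,v9) [-+-] → (0, -0.4876, 0)–(0.4876, -0.4876, 0)  len=0.4876
  (v8,v9,v2) [--+] → (0.4876, -0.4876, 1.31509)–(0, -0.4876, 1.58597)  len=0.5578
  (v9,v0,v1) [-++] → (0.4876, -0.4876, 0)–(1.46805, -0.4876, 0)  len=0.9804
  (v9,v1,v2) [-++] → (1.46805, -0.4876, 0)–(0.4876, -0.4876, 1.31509)  len=1.6403

Chained into 1 loop(s):
  loop 1: 8 segments, perimeter = 7.3324
Total perimeter = 7.332


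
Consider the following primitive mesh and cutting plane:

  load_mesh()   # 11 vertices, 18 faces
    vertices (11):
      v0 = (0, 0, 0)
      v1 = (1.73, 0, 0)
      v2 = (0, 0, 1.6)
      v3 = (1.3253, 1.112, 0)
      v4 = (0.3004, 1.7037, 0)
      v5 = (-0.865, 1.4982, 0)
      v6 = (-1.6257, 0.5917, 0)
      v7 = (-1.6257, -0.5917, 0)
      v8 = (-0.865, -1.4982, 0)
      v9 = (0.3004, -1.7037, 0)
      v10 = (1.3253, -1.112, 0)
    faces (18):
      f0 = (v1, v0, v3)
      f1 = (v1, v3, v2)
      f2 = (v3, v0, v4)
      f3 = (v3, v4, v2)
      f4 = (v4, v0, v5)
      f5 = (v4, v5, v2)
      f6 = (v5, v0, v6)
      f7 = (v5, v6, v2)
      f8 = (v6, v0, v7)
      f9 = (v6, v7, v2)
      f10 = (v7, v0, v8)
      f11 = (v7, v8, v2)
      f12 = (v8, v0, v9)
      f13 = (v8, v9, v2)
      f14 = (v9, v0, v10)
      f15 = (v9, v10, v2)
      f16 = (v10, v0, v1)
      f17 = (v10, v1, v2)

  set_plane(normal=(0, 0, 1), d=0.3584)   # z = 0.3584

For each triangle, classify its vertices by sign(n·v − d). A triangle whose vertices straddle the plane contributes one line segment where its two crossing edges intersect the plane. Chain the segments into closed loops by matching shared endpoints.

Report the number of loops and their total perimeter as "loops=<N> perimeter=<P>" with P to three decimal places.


Straddling triangles (9 of 18):
  (v1,v3,v2) [--+] → (1.02843, 0.862912, 0.3584)–(1.34248, 0, 0.3584)  len=0.9183
  (v3,v4,v2) [--+] → (0.23311, 1.32207, 0.3584)–(1.02843, 0.862912, 0.3584)  len=0.9183
  (v4,v5,v2) [--+] → (-0.67124, 1.1626, 0.3584)–(0.23311, 1.32207, 0.3584)  len=0.9183
  (v5,v6,v2) [--+] → (-1.26154, 0.459159, 0.3584)–(-0.67124, 1.1626, 0.3584)  len=0.9183
  (v6,v7,v2) [--+] → (-1.26154, -0.459159, 0.3584)–(-1.26154, 0.459159, 0.3584)  len=0.9183
  (v7,v8,v2) [--+] → (-0.67124, -1.1626, 0.3584)–(-1.26154, -0.459159, 0.3584)  len=0.9183
  (v8,v9,v2) [--+] → (0.23311, -1.32207, 0.3584)–(-0.67124, -1.1626, 0.3584)  len=0.9183
  (v9,v10,v2) [--+] → (1.02843, -0.862912, 0.3584)–(0.23311, -1.32207, 0.3584)  len=0.9183
  (v10,v1,v2) [--+] → (1.34248, 0, 0.3584)–(1.02843, -0.862912, 0.3584)  len=0.9183

Chained into 1 loop(s):
  loop 1: 9 segments, perimeter = 8.2648
Total perimeter = 8.265

loops=1 perimeter=8.265


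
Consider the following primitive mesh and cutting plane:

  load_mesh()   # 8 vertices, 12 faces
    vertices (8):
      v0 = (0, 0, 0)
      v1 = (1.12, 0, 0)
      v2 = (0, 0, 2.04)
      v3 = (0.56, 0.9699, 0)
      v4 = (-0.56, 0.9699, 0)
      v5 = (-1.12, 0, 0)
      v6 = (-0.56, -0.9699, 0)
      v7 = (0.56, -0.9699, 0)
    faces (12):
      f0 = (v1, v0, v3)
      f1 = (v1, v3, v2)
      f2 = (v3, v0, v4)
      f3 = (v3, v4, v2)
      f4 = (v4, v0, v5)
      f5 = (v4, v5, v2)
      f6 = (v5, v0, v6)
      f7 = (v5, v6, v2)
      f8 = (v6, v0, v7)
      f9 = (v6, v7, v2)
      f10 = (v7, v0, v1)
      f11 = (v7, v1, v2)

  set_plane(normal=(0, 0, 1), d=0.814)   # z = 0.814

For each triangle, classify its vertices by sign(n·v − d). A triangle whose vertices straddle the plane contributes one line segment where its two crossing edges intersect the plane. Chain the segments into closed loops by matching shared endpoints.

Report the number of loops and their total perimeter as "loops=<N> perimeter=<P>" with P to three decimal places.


Straddling triangles (6 of 12):
  (v1,v3,v2) [--+] → (0.336549, 0.582891, 0.814)–(0.673098, 0, 0.814)  len=0.6731
  (v3,v4,v2) [--+] → (-0.336549, 0.582891, 0.814)–(0.336549, 0.582891, 0.814)  len=0.6731
  (v4,v5,v2) [--+] → (-0.673098, 0, 0.814)–(-0.336549, 0.582891, 0.814)  len=0.6731
  (v5,v6,v2) [--+] → (-0.336549, -0.582891, 0.814)–(-0.673098, 0, 0.814)  len=0.6731
  (v6,v7,v2) [--+] → (0.336549, -0.582891, 0.814)–(-0.336549, -0.582891, 0.814)  len=0.6731
  (v7,v1,v2) [--+] → (0.673098, 0, 0.814)–(0.336549, -0.582891, 0.814)  len=0.6731

Chained into 1 loop(s):
  loop 1: 6 segments, perimeter = 4.0385
Total perimeter = 4.038

loops=1 perimeter=4.038


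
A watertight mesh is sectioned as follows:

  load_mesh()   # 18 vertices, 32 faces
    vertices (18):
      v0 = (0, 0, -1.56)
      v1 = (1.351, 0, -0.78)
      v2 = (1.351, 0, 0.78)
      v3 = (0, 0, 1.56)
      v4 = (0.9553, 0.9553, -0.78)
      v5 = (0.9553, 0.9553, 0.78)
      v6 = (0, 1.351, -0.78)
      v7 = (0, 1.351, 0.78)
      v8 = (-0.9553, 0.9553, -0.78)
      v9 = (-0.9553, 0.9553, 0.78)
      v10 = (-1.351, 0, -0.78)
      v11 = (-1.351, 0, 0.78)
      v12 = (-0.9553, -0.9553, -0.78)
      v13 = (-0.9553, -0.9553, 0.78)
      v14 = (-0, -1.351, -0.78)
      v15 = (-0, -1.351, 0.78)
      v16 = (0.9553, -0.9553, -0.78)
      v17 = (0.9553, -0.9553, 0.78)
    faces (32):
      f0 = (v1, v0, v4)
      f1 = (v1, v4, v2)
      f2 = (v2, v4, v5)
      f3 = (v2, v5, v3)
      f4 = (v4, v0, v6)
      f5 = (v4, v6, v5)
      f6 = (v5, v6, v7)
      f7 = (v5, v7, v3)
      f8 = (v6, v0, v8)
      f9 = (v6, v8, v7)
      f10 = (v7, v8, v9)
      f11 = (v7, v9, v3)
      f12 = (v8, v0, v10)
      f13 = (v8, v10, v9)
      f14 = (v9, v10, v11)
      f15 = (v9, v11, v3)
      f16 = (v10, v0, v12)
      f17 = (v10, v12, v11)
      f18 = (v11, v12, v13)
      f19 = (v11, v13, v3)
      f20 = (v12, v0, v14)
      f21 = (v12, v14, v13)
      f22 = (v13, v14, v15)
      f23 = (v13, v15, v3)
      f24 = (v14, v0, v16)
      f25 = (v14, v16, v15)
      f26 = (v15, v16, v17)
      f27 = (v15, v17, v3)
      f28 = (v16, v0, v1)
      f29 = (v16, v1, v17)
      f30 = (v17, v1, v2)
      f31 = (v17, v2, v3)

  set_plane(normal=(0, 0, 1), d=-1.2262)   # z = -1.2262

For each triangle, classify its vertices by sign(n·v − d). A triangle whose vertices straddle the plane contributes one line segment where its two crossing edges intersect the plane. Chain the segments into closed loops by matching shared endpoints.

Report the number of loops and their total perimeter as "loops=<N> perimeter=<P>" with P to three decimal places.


Straddling triangles (8 of 32):
  (v1,v0,v4) [+-+] → (0.578159, 0, -1.2262)–(0.408819, 0.408819, -1.2262)  len=0.4425
  (v4,v0,v6) [+-+] → (0.408819, 0.408819, -1.2262)–(0, 0.578159, -1.2262)  len=0.4425
  (v6,v0,v8) [+-+] → (0, 0.578159, -1.2262)–(-0.408819, 0.408819, -1.2262)  len=0.4425
  (v8,v0,v10) [+-+] → (-0.408819, 0.408819, -1.2262)–(-0.578159, 0, -1.2262)  len=0.4425
  (v10,v0,v12) [+-+] → (-0.578159, 0, -1.2262)–(-0.408819, -0.408819, -1.2262)  len=0.4425
  (v12,v0,v14) [+-+] → (-0.408819, -0.408819, -1.2262)–(0, -0.578159, -1.2262)  len=0.4425
  (v14,v0,v16) [+-+] → (0, -0.578159, -1.2262)–(0.408819, -0.408819, -1.2262)  len=0.4425
  (v16,v0,v1) [+-+] → (0.408819, -0.408819, -1.2262)–(0.578159, 0, -1.2262)  len=0.4425

Chained into 1 loop(s):
  loop 1: 8 segments, perimeter = 3.5400
Total perimeter = 3.540

loops=1 perimeter=3.540
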